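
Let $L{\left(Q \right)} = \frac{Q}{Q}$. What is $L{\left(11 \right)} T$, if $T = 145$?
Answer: $145$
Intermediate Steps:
$L{\left(Q \right)} = 1$
$L{\left(11 \right)} T = 1 \cdot 145 = 145$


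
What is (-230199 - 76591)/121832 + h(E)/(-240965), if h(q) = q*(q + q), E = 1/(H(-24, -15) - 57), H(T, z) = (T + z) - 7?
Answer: -392138623012407/155725521379460 ≈ -2.5181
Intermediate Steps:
H(T, z) = -7 + T + z
E = -1/103 (E = 1/((-7 - 24 - 15) - 57) = 1/(-46 - 57) = 1/(-103) = -1/103 ≈ -0.0097087)
h(q) = 2*q² (h(q) = q*(2*q) = 2*q²)
(-230199 - 76591)/121832 + h(E)/(-240965) = (-230199 - 76591)/121832 + (2*(-1/103)²)/(-240965) = -306790*1/121832 + (2*(1/10609))*(-1/240965) = -153395/60916 + (2/10609)*(-1/240965) = -153395/60916 - 2/2556397685 = -392138623012407/155725521379460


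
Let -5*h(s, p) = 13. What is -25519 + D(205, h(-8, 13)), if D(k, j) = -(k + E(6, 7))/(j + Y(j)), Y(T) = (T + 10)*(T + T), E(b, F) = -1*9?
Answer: -26203113/1027 ≈ -25514.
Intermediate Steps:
h(s, p) = -13/5 (h(s, p) = -⅕*13 = -13/5)
E(b, F) = -9
Y(T) = 2*T*(10 + T) (Y(T) = (10 + T)*(2*T) = 2*T*(10 + T))
D(k, j) = -(-9 + k)/(j + 2*j*(10 + j)) (D(k, j) = -(k - 9)/(j + 2*j*(10 + j)) = -(-9 + k)/(j + 2*j*(10 + j)))
-25519 + D(205, h(-8, 13)) = -25519 + (9 - 1*205)/((-13/5)*(21 + 2*(-13/5))) = -25519 - 5*(9 - 205)/(13*(21 - 26/5)) = -25519 - 5/13*(-196)/79/5 = -25519 - 5/13*5/79*(-196) = -25519 + 4900/1027 = -26203113/1027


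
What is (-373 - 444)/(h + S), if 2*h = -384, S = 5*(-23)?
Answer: 817/307 ≈ 2.6612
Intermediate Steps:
S = -115
h = -192 (h = (½)*(-384) = -192)
(-373 - 444)/(h + S) = (-373 - 444)/(-192 - 115) = -817/(-307) = -817*(-1/307) = 817/307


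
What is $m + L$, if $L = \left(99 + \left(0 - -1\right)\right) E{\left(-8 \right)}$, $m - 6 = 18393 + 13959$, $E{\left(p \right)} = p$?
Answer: $31558$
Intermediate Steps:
$m = 32358$ ($m = 6 + \left(18393 + 13959\right) = 6 + 32352 = 32358$)
$L = -800$ ($L = \left(99 + \left(0 - -1\right)\right) \left(-8\right) = \left(99 + \left(0 + 1\right)\right) \left(-8\right) = \left(99 + 1\right) \left(-8\right) = 100 \left(-8\right) = -800$)
$m + L = 32358 - 800 = 31558$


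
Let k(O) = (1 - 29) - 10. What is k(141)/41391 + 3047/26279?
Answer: 11374525/98883099 ≈ 0.11503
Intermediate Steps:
k(O) = -38 (k(O) = -28 - 10 = -38)
k(141)/41391 + 3047/26279 = -38/41391 + 3047/26279 = -38*1/41391 + 3047*(1/26279) = -38/41391 + 277/2389 = 11374525/98883099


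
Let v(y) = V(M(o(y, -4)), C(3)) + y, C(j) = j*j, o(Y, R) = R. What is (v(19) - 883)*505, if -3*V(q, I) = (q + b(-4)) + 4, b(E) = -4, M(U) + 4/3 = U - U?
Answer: -3924860/9 ≈ -4.3610e+5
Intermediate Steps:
M(U) = -4/3 (M(U) = -4/3 + (U - U) = -4/3 + 0 = -4/3)
C(j) = j**2
V(q, I) = -q/3 (V(q, I) = -((q - 4) + 4)/3 = -((-4 + q) + 4)/3 = -q/3)
v(y) = 4/9 + y (v(y) = -1/3*(-4/3) + y = 4/9 + y)
(v(19) - 883)*505 = ((4/9 + 19) - 883)*505 = (175/9 - 883)*505 = -7772/9*505 = -3924860/9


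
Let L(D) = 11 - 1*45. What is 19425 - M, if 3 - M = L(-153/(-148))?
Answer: 19388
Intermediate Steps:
L(D) = -34 (L(D) = 11 - 45 = -34)
M = 37 (M = 3 - 1*(-34) = 3 + 34 = 37)
19425 - M = 19425 - 1*37 = 19425 - 37 = 19388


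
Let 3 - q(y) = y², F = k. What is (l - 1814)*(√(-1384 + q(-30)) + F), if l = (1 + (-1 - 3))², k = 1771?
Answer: -3196655 - 1805*I*√2281 ≈ -3.1967e+6 - 86207.0*I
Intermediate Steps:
F = 1771
q(y) = 3 - y²
l = 9 (l = (1 - 4)² = (-3)² = 9)
(l - 1814)*(√(-1384 + q(-30)) + F) = (9 - 1814)*(√(-1384 + (3 - 1*(-30)²)) + 1771) = -1805*(√(-1384 + (3 - 1*900)) + 1771) = -1805*(√(-1384 + (3 - 900)) + 1771) = -1805*(√(-1384 - 897) + 1771) = -1805*(√(-2281) + 1771) = -1805*(I*√2281 + 1771) = -1805*(1771 + I*√2281) = -3196655 - 1805*I*√2281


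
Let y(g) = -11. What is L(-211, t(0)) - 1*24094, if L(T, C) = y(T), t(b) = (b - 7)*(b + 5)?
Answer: -24105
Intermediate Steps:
t(b) = (-7 + b)*(5 + b)
L(T, C) = -11
L(-211, t(0)) - 1*24094 = -11 - 1*24094 = -11 - 24094 = -24105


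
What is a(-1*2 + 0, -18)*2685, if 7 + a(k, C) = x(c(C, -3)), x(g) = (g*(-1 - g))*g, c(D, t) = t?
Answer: 29535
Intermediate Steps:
x(g) = g**2*(-1 - g)
a(k, C) = 11 (a(k, C) = -7 + (-3)**2*(-1 - 1*(-3)) = -7 + 9*(-1 + 3) = -7 + 9*2 = -7 + 18 = 11)
a(-1*2 + 0, -18)*2685 = 11*2685 = 29535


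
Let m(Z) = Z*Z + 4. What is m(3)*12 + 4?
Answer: 160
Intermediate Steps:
m(Z) = 4 + Z² (m(Z) = Z² + 4 = 4 + Z²)
m(3)*12 + 4 = (4 + 3²)*12 + 4 = (4 + 9)*12 + 4 = 13*12 + 4 = 156 + 4 = 160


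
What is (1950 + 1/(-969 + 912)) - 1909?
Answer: 2336/57 ≈ 40.982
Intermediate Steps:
(1950 + 1/(-969 + 912)) - 1909 = (1950 + 1/(-57)) - 1909 = (1950 - 1/57) - 1909 = 111149/57 - 1909 = 2336/57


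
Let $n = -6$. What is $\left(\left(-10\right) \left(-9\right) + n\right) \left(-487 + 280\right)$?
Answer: $-17388$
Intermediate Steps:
$\left(\left(-10\right) \left(-9\right) + n\right) \left(-487 + 280\right) = \left(\left(-10\right) \left(-9\right) - 6\right) \left(-487 + 280\right) = \left(90 - 6\right) \left(-207\right) = 84 \left(-207\right) = -17388$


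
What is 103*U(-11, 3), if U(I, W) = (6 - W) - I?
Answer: 1442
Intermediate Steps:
U(I, W) = 6 - I - W
103*U(-11, 3) = 103*(6 - 1*(-11) - 1*3) = 103*(6 + 11 - 3) = 103*14 = 1442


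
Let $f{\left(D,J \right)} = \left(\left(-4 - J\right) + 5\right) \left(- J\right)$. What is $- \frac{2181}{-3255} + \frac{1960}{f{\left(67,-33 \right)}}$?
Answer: $\frac{1471147}{608685} \approx 2.4169$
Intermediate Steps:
$f{\left(D,J \right)} = - J \left(1 - J\right)$ ($f{\left(D,J \right)} = \left(1 - J\right) \left(- J\right) = - J \left(1 - J\right)$)
$- \frac{2181}{-3255} + \frac{1960}{f{\left(67,-33 \right)}} = - \frac{2181}{-3255} + \frac{1960}{\left(-33\right) \left(-1 - 33\right)} = \left(-2181\right) \left(- \frac{1}{3255}\right) + \frac{1960}{\left(-33\right) \left(-34\right)} = \frac{727}{1085} + \frac{1960}{1122} = \frac{727}{1085} + 1960 \cdot \frac{1}{1122} = \frac{727}{1085} + \frac{980}{561} = \frac{1471147}{608685}$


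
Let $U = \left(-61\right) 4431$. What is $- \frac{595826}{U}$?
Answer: $\frac{85118}{38613} \approx 2.2044$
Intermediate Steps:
$U = -270291$
$- \frac{595826}{U} = - \frac{595826}{-270291} = \left(-595826\right) \left(- \frac{1}{270291}\right) = \frac{85118}{38613}$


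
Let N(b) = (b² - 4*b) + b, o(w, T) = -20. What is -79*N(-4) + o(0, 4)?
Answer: -2232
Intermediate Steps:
N(b) = b² - 3*b
-79*N(-4) + o(0, 4) = -(-316)*(-3 - 4) - 20 = -(-316)*(-7) - 20 = -79*28 - 20 = -2212 - 20 = -2232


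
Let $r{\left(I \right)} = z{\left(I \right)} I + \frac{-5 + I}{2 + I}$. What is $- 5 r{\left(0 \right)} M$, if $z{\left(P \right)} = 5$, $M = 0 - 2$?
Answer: $-25$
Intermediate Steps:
$M = -2$
$r{\left(I \right)} = 5 I + \frac{-5 + I}{2 + I}$
$- 5 r{\left(0 \right)} M = - 5 \frac{-5 + 5 \cdot 0^{2} + 11 \cdot 0}{2 + 0} \left(-2\right) = - 5 \frac{-5 + 5 \cdot 0 + 0}{2} \left(-2\right) = - 5 \frac{-5 + 0 + 0}{2} \left(-2\right) = - 5 \cdot \frac{1}{2} \left(-5\right) \left(-2\right) = \left(-5\right) \left(- \frac{5}{2}\right) \left(-2\right) = \frac{25}{2} \left(-2\right) = -25$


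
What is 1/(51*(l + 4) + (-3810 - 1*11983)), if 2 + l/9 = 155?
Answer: 1/54638 ≈ 1.8302e-5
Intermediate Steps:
l = 1377 (l = -18 + 9*155 = -18 + 1395 = 1377)
1/(51*(l + 4) + (-3810 - 1*11983)) = 1/(51*(1377 + 4) + (-3810 - 1*11983)) = 1/(51*1381 + (-3810 - 11983)) = 1/(70431 - 15793) = 1/54638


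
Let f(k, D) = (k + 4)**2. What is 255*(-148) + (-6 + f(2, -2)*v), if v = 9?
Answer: -37422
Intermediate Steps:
f(k, D) = (4 + k)**2
255*(-148) + (-6 + f(2, -2)*v) = 255*(-148) + (-6 + (4 + 2)**2*9) = -37740 + (-6 + 6**2*9) = -37740 + (-6 + 36*9) = -37740 + (-6 + 324) = -37740 + 318 = -37422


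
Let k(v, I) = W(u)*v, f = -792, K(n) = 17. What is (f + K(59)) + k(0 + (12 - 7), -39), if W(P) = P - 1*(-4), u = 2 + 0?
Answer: -745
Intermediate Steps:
u = 2
W(P) = 4 + P (W(P) = P + 4 = 4 + P)
k(v, I) = 6*v (k(v, I) = (4 + 2)*v = 6*v)
(f + K(59)) + k(0 + (12 - 7), -39) = (-792 + 17) + 6*(0 + (12 - 7)) = -775 + 6*(0 + 5) = -775 + 6*5 = -775 + 30 = -745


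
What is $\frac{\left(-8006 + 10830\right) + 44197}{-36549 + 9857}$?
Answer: $- \frac{47021}{26692} \approx -1.7616$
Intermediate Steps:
$\frac{\left(-8006 + 10830\right) + 44197}{-36549 + 9857} = \frac{2824 + 44197}{-26692} = 47021 \left(- \frac{1}{26692}\right) = - \frac{47021}{26692}$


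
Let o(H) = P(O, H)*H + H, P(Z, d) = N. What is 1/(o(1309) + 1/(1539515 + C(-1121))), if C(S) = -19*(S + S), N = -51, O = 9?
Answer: -1582113/103549295849 ≈ -1.5279e-5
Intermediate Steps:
P(Z, d) = -51
C(S) = -38*S
o(H) = -50*H (o(H) = -51*H + H = -50*H)
1/(o(1309) + 1/(1539515 + C(-1121))) = 1/(-50*1309 + 1/(1539515 - 38*(-1121))) = 1/(-65450 + 1/(1539515 + 42598)) = 1/(-65450 + 1/1582113) = 1/(-103549295849/1582113) = -1582113/103549295849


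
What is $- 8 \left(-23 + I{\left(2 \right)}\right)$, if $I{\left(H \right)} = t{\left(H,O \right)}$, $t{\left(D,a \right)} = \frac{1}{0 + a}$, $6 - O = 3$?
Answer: $\frac{544}{3} \approx 181.33$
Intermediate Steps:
$O = 3$ ($O = 6 - 3 = 3$)
$t{\left(D,a \right)} = \frac{1}{a}$
$I{\left(H \right)} = \frac{1}{3}$
$- 8 \left(-23 + I{\left(2 \right)}\right) = - 8 \left(-23 + \frac{1}{3}\right) = \left(-8\right) \left(- \frac{68}{3}\right) = \frac{544}{3}$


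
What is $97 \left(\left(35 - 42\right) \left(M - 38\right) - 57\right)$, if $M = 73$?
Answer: $-29294$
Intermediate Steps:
$97 \left(\left(35 - 42\right) \left(M - 38\right) - 57\right) = 97 \left(\left(35 - 42\right) \left(73 - 38\right) - 57\right) = 97 \left(\left(-7\right) 35 - 57\right) = 97 \left(-245 - 57\right) = 97 \left(-302\right) = -29294$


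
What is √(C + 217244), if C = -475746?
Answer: I*√258502 ≈ 508.43*I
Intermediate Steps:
√(C + 217244) = √(-475746 + 217244) = √(-258502) = I*√258502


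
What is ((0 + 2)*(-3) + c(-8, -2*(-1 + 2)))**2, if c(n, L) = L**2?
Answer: 4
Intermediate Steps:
((0 + 2)*(-3) + c(-8, -2*(-1 + 2)))**2 = ((0 + 2)*(-3) + (-2*(-1 + 2))**2)**2 = (2*(-3) + (-2*1)**2)**2 = (-6 + (-2)**2)**2 = (-6 + 4)**2 = (-2)**2 = 4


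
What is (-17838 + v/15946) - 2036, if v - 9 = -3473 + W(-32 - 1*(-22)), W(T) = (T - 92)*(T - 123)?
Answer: -158450351/7973 ≈ -19873.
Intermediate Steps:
W(T) = (-123 + T)*(-92 + T) (W(T) = (-92 + T)*(-123 + T) = (-123 + T)*(-92 + T))
v = 10102 (v = 9 + (-3473 + (11316 + (-32 - 1*(-22))**2 - 215*(-32 - 1*(-22)))) = 9 + (-3473 + (11316 + (-32 + 22)**2 - 215*(-32 + 22))) = 9 + (-3473 + (11316 + (-10)**2 - 215*(-10))) = 9 + (-3473 + (11316 + 100 + 2150)) = 9 + (-3473 + 13566) = 9 + 10093 = 10102)
(-17838 + v/15946) - 2036 = (-17838 + 10102/15946) - 2036 = (-17838 + 10102*(1/15946)) - 2036 = (-17838 + 5051/7973) - 2036 = -142217323/7973 - 2036 = -158450351/7973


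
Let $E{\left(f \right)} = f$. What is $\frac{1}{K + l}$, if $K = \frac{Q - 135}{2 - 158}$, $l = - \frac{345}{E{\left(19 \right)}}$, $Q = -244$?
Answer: $- \frac{2964}{46619} \approx -0.063579$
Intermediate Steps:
$l = - \frac{345}{19} \approx -18.158$
$K = \frac{379}{156}$ ($K = \frac{-244 - 135}{2 - 158} = - \frac{379}{-156} = \left(-379\right) \left(- \frac{1}{156}\right) = \frac{379}{156} \approx 2.4295$)
$\frac{1}{K + l} = \frac{1}{\frac{379}{156} - \frac{345}{19}} = \frac{1}{- \frac{46619}{2964}} = - \frac{2964}{46619}$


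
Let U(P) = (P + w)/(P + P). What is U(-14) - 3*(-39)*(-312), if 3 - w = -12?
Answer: -1022113/28 ≈ -36504.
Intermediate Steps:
w = 15 (w = 3 - 1*(-12) = 3 + 12 = 15)
U(P) = (15 + P)/(2*P) (U(P) = (P + 15)/(P + P) = (15 + P)/((2*P)) = (15 + P)*(1/(2*P)) = (15 + P)/(2*P))
U(-14) - 3*(-39)*(-312) = (½)*(15 - 14)/(-14) - 3*(-39)*(-312) = (½)*(-1/14)*1 + 117*(-312) = -1/28 - 36504 = -1022113/28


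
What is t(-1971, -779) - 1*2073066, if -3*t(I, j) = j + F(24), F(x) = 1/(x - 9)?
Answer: -93276286/45 ≈ -2.0728e+6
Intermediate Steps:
F(x) = 1/(-9 + x)
t(I, j) = -1/45 - j/3 (t(I, j) = -(j + 1/(-9 + 24))/3 = -(j + 1/15)/3 = -(1/15 + j)/3 = -1/45 - j/3)
t(-1971, -779) - 1*2073066 = (-1/45 - ⅓*(-779)) - 1*2073066 = (-1/45 + 779/3) - 2073066 = 11684/45 - 2073066 = -93276286/45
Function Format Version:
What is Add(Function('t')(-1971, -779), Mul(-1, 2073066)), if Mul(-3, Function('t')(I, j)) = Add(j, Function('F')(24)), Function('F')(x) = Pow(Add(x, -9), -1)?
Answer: Rational(-93276286, 45) ≈ -2.0728e+6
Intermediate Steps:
Function('F')(x) = Pow(Add(-9, x), -1)
Function('t')(I, j) = Add(Rational(-1, 45), Mul(Rational(-1, 3), j)) (Function('t')(I, j) = Mul(Rational(-1, 3), Add(j, Pow(Add(-9, 24), -1))) = Mul(Rational(-1, 3), Add(j, Pow(15, -1))) = Mul(Rational(-1, 3), Add(j, Rational(1, 15))) = Mul(Rational(-1, 3), Add(Rational(1, 15), j)) = Add(Rational(-1, 45), Mul(Rational(-1, 3), j)))
Add(Function('t')(-1971, -779), Mul(-1, 2073066)) = Add(Add(Rational(-1, 45), Mul(Rational(-1, 3), -779)), Mul(-1, 2073066)) = Add(Add(Rational(-1, 45), Rational(779, 3)), -2073066) = Add(Rational(11684, 45), -2073066) = Rational(-93276286, 45)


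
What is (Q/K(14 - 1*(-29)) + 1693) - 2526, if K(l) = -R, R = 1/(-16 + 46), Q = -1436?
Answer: 42247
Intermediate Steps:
R = 1/30 ≈ 0.033333
K(l) = -1/30 (K(l) = -1*1/30 = -1/30)
(Q/K(14 - 1*(-29)) + 1693) - 2526 = (-1436/(-1/30) + 1693) - 2526 = (-1436*(-30) + 1693) - 2526 = (43080 + 1693) - 2526 = 44773 - 2526 = 42247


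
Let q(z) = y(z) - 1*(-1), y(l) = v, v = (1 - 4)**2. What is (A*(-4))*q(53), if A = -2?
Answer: 80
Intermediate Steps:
v = 9 (v = (-3)**2 = 9)
y(l) = 9
q(z) = 10 (q(z) = 9 - 1*(-1) = 9 + 1 = 10)
(A*(-4))*q(53) = -2*(-4)*10 = 8*10 = 80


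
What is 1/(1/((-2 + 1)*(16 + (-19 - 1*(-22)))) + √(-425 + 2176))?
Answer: 19/632110 + 361*√1751/632110 ≈ 0.023928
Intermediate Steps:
1/(1/((-2 + 1)*(16 + (-19 - 1*(-22)))) + √(-425 + 2176)) = 1/(1/(-(16 + (-19 + 22))) + √1751) = 1/(1/(-(16 + 3)) + √1751) = 1/(1/(-1*19) + √1751) = 1/(1/(-19) + √1751) = 1/(-1/19 + √1751)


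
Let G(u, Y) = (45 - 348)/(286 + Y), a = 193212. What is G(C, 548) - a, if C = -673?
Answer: -53713037/278 ≈ -1.9321e+5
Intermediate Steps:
G(u, Y) = -303/(286 + Y)
G(C, 548) - a = -303/(286 + 548) - 1*193212 = -303/834 - 193212 = -303*1/834 - 193212 = -101/278 - 193212 = -53713037/278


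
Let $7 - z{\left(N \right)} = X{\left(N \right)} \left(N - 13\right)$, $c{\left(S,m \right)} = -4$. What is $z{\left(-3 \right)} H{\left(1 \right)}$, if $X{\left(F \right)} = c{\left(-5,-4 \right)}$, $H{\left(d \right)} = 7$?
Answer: $-399$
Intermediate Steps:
$X{\left(F \right)} = -4$
$z{\left(N \right)} = -45 + 4 N$ ($z{\left(N \right)} = 7 - - 4 \left(N - 13\right) = 7 - - 4 \left(-13 + N\right) = 7 - \left(52 - 4 N\right) = 7 + \left(-52 + 4 N\right) = -45 + 4 N$)
$z{\left(-3 \right)} H{\left(1 \right)} = \left(-45 + 4 \left(-3\right)\right) 7 = \left(-45 - 12\right) 7 = \left(-57\right) 7 = -399$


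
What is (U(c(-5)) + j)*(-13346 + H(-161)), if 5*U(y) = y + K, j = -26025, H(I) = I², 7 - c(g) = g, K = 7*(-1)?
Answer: -327251800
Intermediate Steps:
K = -7
c(g) = 7 - g
U(y) = -7/5 + y/5 (U(y) = (y - 7)/5 = (-7 + y)/5 = -7/5 + y/5)
(U(c(-5)) + j)*(-13346 + H(-161)) = ((-7/5 + (7 - 1*(-5))/5) - 26025)*(-13346 + (-161)²) = ((-7/5 + (7 + 5)/5) - 26025)*(-13346 + 25921) = ((-7/5 + (⅕)*12) - 26025)*12575 = ((-7/5 + 12/5) - 26025)*12575 = (1 - 26025)*12575 = -26024*12575 = -327251800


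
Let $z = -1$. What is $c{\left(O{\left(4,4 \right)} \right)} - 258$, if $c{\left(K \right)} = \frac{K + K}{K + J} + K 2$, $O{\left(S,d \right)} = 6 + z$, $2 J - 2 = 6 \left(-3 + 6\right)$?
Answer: $- \frac{742}{3} \approx -247.33$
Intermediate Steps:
$J = 10$ ($J = 1 + \frac{6 \left(-3 + 6\right)}{2} = 1 + \frac{6 \cdot 3}{2} = 1 + \frac{1}{2} \cdot 18 = 1 + 9 = 10$)
$O{\left(S,d \right)} = 5$ ($O{\left(S,d \right)} = 6 - 1 = 5$)
$c{\left(K \right)} = 2 K + \frac{2 K}{10 + K}$ ($c{\left(K \right)} = \frac{K + K}{K + 10} + K 2 = \frac{2 K}{10 + K} + 2 K = 2 K + \frac{2 K}{10 + K}$)
$c{\left(O{\left(4,4 \right)} \right)} - 258 = 2 \cdot 5 \frac{1}{10 + 5} \left(11 + 5\right) - 258 = 2 \cdot 5 \cdot \frac{1}{15} \cdot 16 - 258 = \frac{32}{3} - 258 = - \frac{742}{3}$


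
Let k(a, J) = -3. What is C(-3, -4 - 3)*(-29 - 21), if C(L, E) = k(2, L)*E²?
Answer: 7350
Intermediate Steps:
C(L, E) = -3*E²
C(-3, -4 - 3)*(-29 - 21) = (-3*(-4 - 3)²)*(-29 - 21) = -3*(-7)²*(-50) = -3*49*(-50) = -147*(-50) = 7350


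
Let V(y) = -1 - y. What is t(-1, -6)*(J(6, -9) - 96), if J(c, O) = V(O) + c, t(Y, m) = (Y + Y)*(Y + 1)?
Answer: 0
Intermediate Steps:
t(Y, m) = 2*Y*(1 + Y) (t(Y, m) = (2*Y)*(1 + Y) = 2*Y*(1 + Y))
J(c, O) = -1 + c - O (J(c, O) = (-1 - O) + c = -1 + c - O)
t(-1, -6)*(J(6, -9) - 96) = (2*(-1)*(1 - 1))*((-1 + 6 - 1*(-9)) - 96) = (2*(-1)*0)*((-1 + 6 + 9) - 96) = 0*(14 - 96) = 0*(-82) = 0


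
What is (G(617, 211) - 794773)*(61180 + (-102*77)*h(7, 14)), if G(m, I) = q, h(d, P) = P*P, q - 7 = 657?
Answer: 1173855100236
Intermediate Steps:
q = 664 (q = 7 + 657 = 664)
h(d, P) = P²
G(m, I) = 664
(G(617, 211) - 794773)*(61180 + (-102*77)*h(7, 14)) = (664 - 794773)*(61180 - 102*77*14²) = -794109*(61180 - 7854*196) = -794109*(61180 - 1539384) = -794109*(-1478204) = 1173855100236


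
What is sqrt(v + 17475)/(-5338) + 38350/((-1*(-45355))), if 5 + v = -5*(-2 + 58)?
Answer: 7670/9071 - 3*sqrt(1910)/5338 ≈ 0.82099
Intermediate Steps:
v = -285 (v = -5 - 5*(-2 + 58) = -5 - 5*56 = -5 - 280 = -285)
sqrt(v + 17475)/(-5338) + 38350/((-1*(-45355))) = sqrt(-285 + 17475)/(-5338) + 38350/((-1*(-45355))) = sqrt(17190)*(-1/5338) + 38350/45355 = (3*sqrt(1910))*(-1/5338) + 38350*(1/45355) = -3*sqrt(1910)/5338 + 7670/9071 = 7670/9071 - 3*sqrt(1910)/5338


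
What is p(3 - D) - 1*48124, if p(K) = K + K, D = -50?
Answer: -48018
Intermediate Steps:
p(K) = 2*K
p(3 - D) - 1*48124 = 2*(3 - 1*(-50)) - 1*48124 = 2*(3 + 50) - 48124 = 2*53 - 48124 = 106 - 48124 = -48018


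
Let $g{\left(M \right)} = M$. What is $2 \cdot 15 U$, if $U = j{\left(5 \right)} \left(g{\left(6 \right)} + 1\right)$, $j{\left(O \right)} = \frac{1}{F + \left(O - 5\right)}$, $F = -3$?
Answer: $-70$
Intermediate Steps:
$j{\left(O \right)} = \frac{1}{-8 + O}$ ($j{\left(O \right)} = \frac{1}{-3 + \left(O - 5\right)} = \frac{1}{-3 + \left(-5 + O\right)} = \frac{1}{-8 + O}$)
$U = - \frac{7}{3}$ ($U = \frac{6 + 1}{-8 + 5} = \frac{1}{-3} \cdot 7 = \left(- \frac{1}{3}\right) 7 = - \frac{7}{3} \approx -2.3333$)
$2 \cdot 15 U = 2 \cdot 15 \left(- \frac{7}{3}\right) = 30 \left(- \frac{7}{3}\right) = -70$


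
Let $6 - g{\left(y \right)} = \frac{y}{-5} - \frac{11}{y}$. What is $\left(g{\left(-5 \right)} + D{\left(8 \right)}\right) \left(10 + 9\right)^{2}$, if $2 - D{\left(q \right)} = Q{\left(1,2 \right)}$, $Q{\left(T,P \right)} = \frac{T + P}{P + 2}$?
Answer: $\frac{29241}{20} \approx 1462.1$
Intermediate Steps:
$Q{\left(T,P \right)} = \frac{P + T}{2 + P}$
$g{\left(y \right)} = 6 + \frac{11}{y} + \frac{y}{5}$ ($g{\left(y \right)} = 6 - \left(\frac{y}{-5} - \frac{11}{y}\right) = 6 - \left(y \left(- \frac{1}{5}\right) - \frac{11}{y}\right) = 6 - \left(- \frac{y}{5} - \frac{11}{y}\right) = 6 - \left(- \frac{11}{y} - \frac{y}{5}\right) = 6 + \left(\frac{11}{y} + \frac{y}{5}\right) = 6 + \frac{11}{y} + \frac{y}{5}$)
$D{\left(q \right)} = \frac{5}{4}$ ($D{\left(q \right)} = 2 - \frac{2 + 1}{2 + 2} = 2 - \frac{1}{4} \cdot 3 = 2 - \frac{3}{4} = \frac{5}{4}$)
$\left(g{\left(-5 \right)} + D{\left(8 \right)}\right) \left(10 + 9\right)^{2} = \left(\left(6 + \frac{11}{-5} + \frac{1}{5} \left(-5\right)\right) + \frac{5}{4}\right) \left(10 + 9\right)^{2} = \left(\left(6 + 11 \left(- \frac{1}{5}\right) - 1\right) + \frac{5}{4}\right) 19^{2} = \left(\left(6 - \frac{11}{5} - 1\right) + \frac{5}{4}\right) 361 = \left(\frac{14}{5} + \frac{5}{4}\right) 361 = \frac{81}{20} \cdot 361 = \frac{29241}{20}$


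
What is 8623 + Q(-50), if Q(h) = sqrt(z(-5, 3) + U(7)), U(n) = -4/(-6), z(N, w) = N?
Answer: 8623 + I*sqrt(39)/3 ≈ 8623.0 + 2.0817*I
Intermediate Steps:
U(n) = 2/3 (U(n) = -4*(-1/6) = 2/3)
Q(h) = I*sqrt(39)/3 (Q(h) = sqrt(-5 + 2/3) = sqrt(-13/3) = I*sqrt(39)/3)
8623 + Q(-50) = 8623 + I*sqrt(39)/3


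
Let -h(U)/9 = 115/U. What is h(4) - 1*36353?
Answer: -146447/4 ≈ -36612.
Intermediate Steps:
h(U) = -1035/U
h(4) - 1*36353 = -1035/4 - 1*36353 = -1035*¼ - 36353 = -1035/4 - 36353 = -146447/4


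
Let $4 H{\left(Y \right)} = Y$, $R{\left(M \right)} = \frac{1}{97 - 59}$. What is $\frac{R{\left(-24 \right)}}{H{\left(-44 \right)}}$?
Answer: $- \frac{1}{418} \approx -0.0023923$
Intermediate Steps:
$R{\left(M \right)} = \frac{1}{38}$
$H{\left(Y \right)} = \frac{Y}{4}$
$\frac{R{\left(-24 \right)}}{H{\left(-44 \right)}} = \frac{1}{38 \cdot \frac{1}{4} \left(-44\right)} = \frac{1}{38 \left(-11\right)} = \frac{1}{38} \left(- \frac{1}{11}\right) = - \frac{1}{418}$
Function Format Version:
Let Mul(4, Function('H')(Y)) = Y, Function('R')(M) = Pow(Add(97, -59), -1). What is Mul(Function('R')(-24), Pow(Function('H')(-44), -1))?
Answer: Rational(-1, 418) ≈ -0.0023923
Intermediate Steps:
Function('R')(M) = Rational(1, 38) (Function('R')(M) = Pow(38, -1) = Rational(1, 38))
Function('H')(Y) = Mul(Rational(1, 4), Y)
Mul(Function('R')(-24), Pow(Function('H')(-44), -1)) = Mul(Rational(1, 38), Pow(Mul(Rational(1, 4), -44), -1)) = Mul(Rational(1, 38), Pow(-11, -1)) = Mul(Rational(1, 38), Rational(-1, 11)) = Rational(-1, 418)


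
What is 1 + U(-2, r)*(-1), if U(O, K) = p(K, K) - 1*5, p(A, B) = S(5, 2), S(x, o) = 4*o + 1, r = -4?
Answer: -3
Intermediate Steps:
S(x, o) = 1 + 4*o
p(A, B) = 9 (p(A, B) = 1 + 4*2 = 1 + 8 = 9)
U(O, K) = 4 (U(O, K) = 9 - 1*5 = 9 - 5 = 4)
1 + U(-2, r)*(-1) = 1 + 4*(-1) = 1 - 4 = -3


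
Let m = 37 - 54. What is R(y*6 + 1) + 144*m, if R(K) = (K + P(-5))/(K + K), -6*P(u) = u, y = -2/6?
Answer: -29375/12 ≈ -2447.9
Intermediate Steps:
y = -1/3 (y = -2*1/6 = -1/3 ≈ -0.33333)
P(u) = -u/6
R(K) = (5/6 + K)/(2*K) (R(K) = (K - 1/6*(-5))/(K + K) = (K + 5/6)/((2*K)) = (5/6 + K)*(1/(2*K)) = (5/6 + K)/(2*K))
m = -17
R(y*6 + 1) + 144*m = (5 + 6*(-1/3*6 + 1))/(12*(-1/3*6 + 1)) + 144*(-17) = (5 + 6*(-2 + 1))/(12*(-2 + 1)) - 2448 = (1/12)*(5 + 6*(-1))/(-1) - 2448 = (1/12)*(-1)*(5 - 6) - 2448 = (1/12)*(-1)*(-1) - 2448 = 1/12 - 2448 = -29375/12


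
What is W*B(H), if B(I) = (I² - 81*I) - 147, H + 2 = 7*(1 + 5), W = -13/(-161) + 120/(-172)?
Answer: 7632277/6923 ≈ 1102.5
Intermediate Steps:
W = -4271/6923 (W = -13*(-1/161) + 120*(-1/172) = 13/161 - 30/43 = -4271/6923 ≈ -0.61693)
H = 40 (H = -2 + 7*(1 + 5) = -2 + 7*6 = -2 + 42 = 40)
B(I) = -147 + I² - 81*I
W*B(H) = -4271*(-147 + 40² - 81*40)/6923 = -4271*(-147 + 1600 - 3240)/6923 = -4271/6923*(-1787) = 7632277/6923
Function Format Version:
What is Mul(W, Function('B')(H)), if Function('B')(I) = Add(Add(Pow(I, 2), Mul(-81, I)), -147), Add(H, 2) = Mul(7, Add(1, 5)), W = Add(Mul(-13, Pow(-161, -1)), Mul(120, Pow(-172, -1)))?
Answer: Rational(7632277, 6923) ≈ 1102.5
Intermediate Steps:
W = Rational(-4271, 6923) (W = Add(Mul(-13, Rational(-1, 161)), Mul(120, Rational(-1, 172))) = Add(Rational(13, 161), Rational(-30, 43)) = Rational(-4271, 6923) ≈ -0.61693)
H = 40 (H = Add(-2, Mul(7, Add(1, 5))) = Add(-2, Mul(7, 6)) = Add(-2, 42) = 40)
Function('B')(I) = Add(-147, Pow(I, 2), Mul(-81, I))
Mul(W, Function('B')(H)) = Mul(Rational(-4271, 6923), Add(-147, Pow(40, 2), Mul(-81, 40))) = Mul(Rational(-4271, 6923), Add(-147, 1600, -3240)) = Mul(Rational(-4271, 6923), -1787) = Rational(7632277, 6923)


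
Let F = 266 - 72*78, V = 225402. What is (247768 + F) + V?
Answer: 467820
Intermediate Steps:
F = -5350 (F = 266 - 5616 = -5350)
(247768 + F) + V = (247768 - 5350) + 225402 = 242418 + 225402 = 467820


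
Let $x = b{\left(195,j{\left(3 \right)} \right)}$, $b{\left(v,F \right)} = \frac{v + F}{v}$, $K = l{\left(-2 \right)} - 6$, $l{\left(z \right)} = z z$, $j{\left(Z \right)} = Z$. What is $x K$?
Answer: $- \frac{132}{65} \approx -2.0308$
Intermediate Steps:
$l{\left(z \right)} = z^{2}$
$K = -2$ ($K = \left(-2\right)^{2} - 6 = 4 - 6 = -2$)
$b{\left(v,F \right)} = \frac{F + v}{v}$
$x = \frac{66}{65}$ ($x = \frac{3 + 195}{195} = \frac{1}{195} \cdot 198 = \frac{66}{65} \approx 1.0154$)
$x K = \frac{66}{65} \left(-2\right) = - \frac{132}{65}$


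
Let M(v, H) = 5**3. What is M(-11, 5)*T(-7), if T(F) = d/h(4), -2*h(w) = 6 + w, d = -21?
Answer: 525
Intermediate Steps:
h(w) = -3 - w/2 (h(w) = -(6 + w)/2 = -3 - w/2)
M(v, H) = 125
T(F) = 21/5 (T(F) = -21/(-3 - 1/2*4) = -21/(-3 - 2) = -21/(-5) = -21*(-1/5) = 21/5)
M(-11, 5)*T(-7) = 125*(21/5) = 525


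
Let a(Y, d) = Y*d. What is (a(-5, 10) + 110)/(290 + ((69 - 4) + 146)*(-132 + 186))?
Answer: 15/2921 ≈ 0.0051352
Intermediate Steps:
(a(-5, 10) + 110)/(290 + ((69 - 4) + 146)*(-132 + 186)) = (-5*10 + 110)/(290 + ((69 - 4) + 146)*(-132 + 186)) = (-50 + 110)/(290 + (65 + 146)*54) = 60/(290 + 211*54) = 60/(290 + 11394) = 60/11684 = 60*(1/11684) = 15/2921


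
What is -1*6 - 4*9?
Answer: -42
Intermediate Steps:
-1*6 - 4*9 = -6 - 36 = -42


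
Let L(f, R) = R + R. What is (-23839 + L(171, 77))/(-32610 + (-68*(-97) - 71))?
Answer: 1579/1739 ≈ 0.90799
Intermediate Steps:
L(f, R) = 2*R
(-23839 + L(171, 77))/(-32610 + (-68*(-97) - 71)) = (-23839 + 2*77)/(-32610 + (-68*(-97) - 71)) = (-23839 + 154)/(-32610 + (6596 - 71)) = -23685/(-32610 + 6525) = -23685/(-26085) = -23685*(-1/26085) = 1579/1739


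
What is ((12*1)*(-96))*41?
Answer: -47232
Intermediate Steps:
((12*1)*(-96))*41 = (12*(-96))*41 = -1152*41 = -47232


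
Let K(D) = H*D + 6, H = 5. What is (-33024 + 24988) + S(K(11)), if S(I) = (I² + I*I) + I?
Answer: -533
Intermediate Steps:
K(D) = 6 + 5*D (K(D) = 5*D + 6 = 6 + 5*D)
S(I) = I + 2*I² (S(I) = (I² + I²) + I = 2*I² + I = I + 2*I²)
(-33024 + 24988) + S(K(11)) = (-33024 + 24988) + (6 + 5*11)*(1 + 2*(6 + 5*11)) = -8036 + (6 + 55)*(1 + 2*(6 + 55)) = -8036 + 61*(1 + 2*61) = -8036 + 61*(1 + 122) = -8036 + 61*123 = -8036 + 7503 = -533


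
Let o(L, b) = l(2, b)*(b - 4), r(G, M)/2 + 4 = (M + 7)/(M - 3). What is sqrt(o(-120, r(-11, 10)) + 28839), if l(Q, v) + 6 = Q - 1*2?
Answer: sqrt(1415211)/7 ≈ 169.95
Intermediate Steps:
l(Q, v) = -8 + Q (l(Q, v) = -6 + (Q - 1*2) = -6 + (Q - 2) = -6 + (-2 + Q) = -8 + Q)
r(G, M) = -8 + 2*(7 + M)/(-3 + M) (r(G, M) = -8 + 2*((M + 7)/(M - 3)) = -8 + 2*((7 + M)/(-3 + M)) = -8 + 2*(7 + M)/(-3 + M))
o(L, b) = 24 - 6*b (o(L, b) = (-8 + 2)*(b - 4) = -6*(-4 + b) = 24 - 6*b)
sqrt(o(-120, r(-11, 10)) + 28839) = sqrt((24 - 12*(19 - 3*10)/(-3 + 10)) + 28839) = sqrt((24 - 12*(19 - 30)/7) + 28839) = sqrt((24 - 12*(-11)/7) + 28839) = sqrt((24 - 6*(-22/7)) + 28839) = sqrt((24 + 132/7) + 28839) = sqrt(300/7 + 28839) = sqrt(202173/7) = sqrt(1415211)/7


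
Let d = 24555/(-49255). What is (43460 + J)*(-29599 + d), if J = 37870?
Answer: -23714580397800/9851 ≈ -2.4073e+9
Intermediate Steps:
d = -4911/9851 (d = 24555*(-1/49255) = -4911/9851 ≈ -0.49853)
(43460 + J)*(-29599 + d) = (43460 + 37870)*(-29599 - 4911/9851) = 81330*(-291584660/9851) = -23714580397800/9851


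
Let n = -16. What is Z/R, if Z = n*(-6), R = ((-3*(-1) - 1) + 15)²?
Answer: 96/289 ≈ 0.33218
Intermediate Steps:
R = 289 (R = ((3 - 1) + 15)² = (2 + 15)² = 17² = 289)
Z = 96 (Z = -16*(-6) = 96)
Z/R = 96/289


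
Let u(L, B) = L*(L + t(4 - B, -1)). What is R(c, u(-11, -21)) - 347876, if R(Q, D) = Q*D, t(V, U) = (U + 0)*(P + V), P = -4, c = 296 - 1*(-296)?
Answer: -139492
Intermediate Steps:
c = 592 (c = 296 + 296 = 592)
t(V, U) = U*(-4 + V) (t(V, U) = (U + 0)*(-4 + V) = U*(-4 + V))
u(L, B) = L*(B + L) (u(L, B) = L*(L - (-4 + (4 - B))) = L*(L - (-1)*B) = L*(L + B) = L*(B + L))
R(Q, D) = D*Q
R(c, u(-11, -21)) - 347876 = -11*(-21 - 11)*592 - 347876 = -11*(-32)*592 - 347876 = 352*592 - 347876 = 208384 - 347876 = -139492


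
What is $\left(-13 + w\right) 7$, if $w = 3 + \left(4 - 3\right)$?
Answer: $-63$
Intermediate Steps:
$w = 4$ ($w = 3 + 1 = 4$)
$\left(-13 + w\right) 7 = \left(-13 + 4\right) 7 = \left(-9\right) 7 = -63$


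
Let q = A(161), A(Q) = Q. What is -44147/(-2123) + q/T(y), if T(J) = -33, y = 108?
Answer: 101368/6369 ≈ 15.916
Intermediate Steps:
q = 161
-44147/(-2123) + q/T(y) = -44147/(-2123) + 161/(-33) = -44147*(-1/2123) + 161*(-1/33) = 44147/2123 - 161/33 = 101368/6369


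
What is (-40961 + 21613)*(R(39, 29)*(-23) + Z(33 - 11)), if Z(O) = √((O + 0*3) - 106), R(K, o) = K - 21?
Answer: 8010072 - 38696*I*√21 ≈ 8.0101e+6 - 1.7733e+5*I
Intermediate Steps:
R(K, o) = -21 + K
Z(O) = √(-106 + O) (Z(O) = √((O + 0) - 106) = √(O - 106) = √(-106 + O))
(-40961 + 21613)*(R(39, 29)*(-23) + Z(33 - 11)) = (-40961 + 21613)*((-21 + 39)*(-23) + √(-106 + (33 - 11))) = -19348*(18*(-23) + √(-106 + 22)) = -19348*(-414 + √(-84)) = -19348*(-414 + 2*I*√21) = 8010072 - 38696*I*√21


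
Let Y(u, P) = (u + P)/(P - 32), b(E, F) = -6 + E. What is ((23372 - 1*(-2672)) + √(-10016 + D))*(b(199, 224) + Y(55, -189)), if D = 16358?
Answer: 65549684/13 + 42787*√6342/221 ≈ 5.0577e+6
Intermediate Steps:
Y(u, P) = (P + u)/(-32 + P)
((23372 - 1*(-2672)) + √(-10016 + D))*(b(199, 224) + Y(55, -189)) = ((23372 - 1*(-2672)) + √(-10016 + 16358))*((-6 + 199) + (-189 + 55)/(-32 - 189)) = ((23372 + 2672) + √6342)*(193 - 134/(-221)) = (26044 + √6342)*(193 - 1/221*(-134)) = (26044 + √6342)*(193 + 134/221) = (26044 + √6342)*(42787/221) = 65549684/13 + 42787*√6342/221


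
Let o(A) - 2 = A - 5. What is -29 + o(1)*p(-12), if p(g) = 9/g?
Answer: -55/2 ≈ -27.500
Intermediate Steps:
o(A) = -3 + A (o(A) = 2 + (A - 5) = 2 + (-5 + A) = -3 + A)
-29 + o(1)*p(-12) = -29 + (-3 + 1)*(9/(-12)) = -29 - 18*(-1)/12 = -29 - 2*(-¾) = -29 + 3/2 = -55/2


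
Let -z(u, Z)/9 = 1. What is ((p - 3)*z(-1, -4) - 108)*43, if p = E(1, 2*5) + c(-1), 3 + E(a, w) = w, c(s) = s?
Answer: -5805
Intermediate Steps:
z(u, Z) = -9 (z(u, Z) = -9*1 = -9)
E(a, w) = -3 + w
p = 6 (p = (-3 + 2*5) - 1 = (-3 + 10) - 1 = 7 - 1 = 6)
((p - 3)*z(-1, -4) - 108)*43 = ((6 - 3)*(-9) - 108)*43 = (3*(-9) - 108)*43 = (-27 - 108)*43 = -135*43 = -5805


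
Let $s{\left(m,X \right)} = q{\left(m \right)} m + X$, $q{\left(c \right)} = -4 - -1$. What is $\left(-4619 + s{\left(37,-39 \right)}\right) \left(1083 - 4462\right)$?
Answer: $16114451$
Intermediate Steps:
$q{\left(c \right)} = -3$ ($q{\left(c \right)} = -4 + 1 = -3$)
$s{\left(m,X \right)} = X - 3 m$ ($s{\left(m,X \right)} = - 3 m + X = X - 3 m$)
$\left(-4619 + s{\left(37,-39 \right)}\right) \left(1083 - 4462\right) = \left(-4619 - 150\right) \left(1083 - 4462\right) = \left(-4619 - 150\right) \left(-3379\right) = \left(-4769\right) \left(-3379\right) = 16114451$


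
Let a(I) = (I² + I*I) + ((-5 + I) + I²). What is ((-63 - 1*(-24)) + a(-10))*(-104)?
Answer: -25584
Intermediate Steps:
a(I) = -5 + I + 3*I² (a(I) = (I² + I²) + (-5 + I + I²) = 2*I² + (-5 + I + I²) = -5 + I + 3*I²)
((-63 - 1*(-24)) + a(-10))*(-104) = ((-63 - 1*(-24)) + (-5 - 10 + 3*(-10)²))*(-104) = ((-63 + 24) + (-5 - 10 + 3*100))*(-104) = (-39 + (-5 - 10 + 300))*(-104) = (-39 + 285)*(-104) = 246*(-104) = -25584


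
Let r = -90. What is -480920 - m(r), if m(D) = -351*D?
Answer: -512510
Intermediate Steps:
-480920 - m(r) = -480920 - (-351)*(-90) = -480920 - 1*31590 = -480920 - 31590 = -512510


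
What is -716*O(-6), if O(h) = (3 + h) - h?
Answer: -2148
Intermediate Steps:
O(h) = 3
-716*O(-6) = -716*3 = -2148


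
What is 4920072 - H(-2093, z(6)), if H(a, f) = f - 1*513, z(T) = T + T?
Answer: 4920573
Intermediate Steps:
z(T) = 2*T
H(a, f) = -513 + f (H(a, f) = f - 513 = -513 + f)
4920072 - H(-2093, z(6)) = 4920072 - (-513 + 2*6) = 4920072 - (-513 + 12) = 4920072 - 1*(-501) = 4920072 + 501 = 4920573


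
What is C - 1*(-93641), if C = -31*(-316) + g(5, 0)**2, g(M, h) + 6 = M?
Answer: 103438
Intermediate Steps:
g(M, h) = -6 + M
C = 9797 (C = -31*(-316) + (-6 + 5)**2 = 9796 + (-1)**2 = 9796 + 1 = 9797)
C - 1*(-93641) = 9797 - 1*(-93641) = 9797 + 93641 = 103438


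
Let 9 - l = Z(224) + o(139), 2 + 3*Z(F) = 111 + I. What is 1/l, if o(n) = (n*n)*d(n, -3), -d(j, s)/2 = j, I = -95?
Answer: 3/16113727 ≈ 1.8618e-7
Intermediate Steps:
d(j, s) = -2*j
o(n) = -2*n³ (o(n) = (n*n)*(-2*n) = n²*(-2*n) = -2*n³)
Z(F) = 14/3 (Z(F) = -⅔ + (111 - 95)/3 = -⅔ + (⅓)*16 = -⅔ + 16/3 = 14/3)
l = 16113727/3 (l = 9 - (14/3 - 2*139³) = 9 - (14/3 - 2*2685619) = 9 - (14/3 - 5371238) = 9 - 1*(-16113700/3) = 9 + 16113700/3 = 16113727/3 ≈ 5.3712e+6)
1/l = 1/(16113727/3) = 3/16113727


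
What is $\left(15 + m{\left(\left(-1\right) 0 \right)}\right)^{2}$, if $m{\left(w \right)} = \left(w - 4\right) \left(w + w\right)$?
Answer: $225$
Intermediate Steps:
$m{\left(w \right)} = 2 w \left(-4 + w\right)$ ($m{\left(w \right)} = \left(-4 + w\right) 2 w = 2 w \left(-4 + w\right)$)
$\left(15 + m{\left(\left(-1\right) 0 \right)}\right)^{2} = \left(15 + 2 \left(\left(-1\right) 0\right) \left(-4 - 0\right)\right)^{2} = \left(15 + 2 \cdot 0 \left(-4 + 0\right)\right)^{2} = \left(15 + 2 \cdot 0 \left(-4\right)\right)^{2} = \left(15 + 0\right)^{2} = 15^{2} = 225$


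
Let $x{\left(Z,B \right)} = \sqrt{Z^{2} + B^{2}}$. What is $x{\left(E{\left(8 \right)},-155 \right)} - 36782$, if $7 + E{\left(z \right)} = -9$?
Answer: $-36782 + \sqrt{24281} \approx -36626.0$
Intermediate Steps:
$E{\left(z \right)} = -16$ ($E{\left(z \right)} = -7 - 9 = -16$)
$x{\left(Z,B \right)} = \sqrt{B^{2} + Z^{2}}$
$x{\left(E{\left(8 \right)},-155 \right)} - 36782 = \sqrt{\left(-155\right)^{2} + \left(-16\right)^{2}} - 36782 = \sqrt{24025 + 256} - 36782 = \sqrt{24281} - 36782 = -36782 + \sqrt{24281}$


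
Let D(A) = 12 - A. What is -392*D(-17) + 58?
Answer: -11310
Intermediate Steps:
-392*D(-17) + 58 = -392*(12 - 1*(-17)) + 58 = -392*(12 + 17) + 58 = -392*29 + 58 = -11368 + 58 = -11310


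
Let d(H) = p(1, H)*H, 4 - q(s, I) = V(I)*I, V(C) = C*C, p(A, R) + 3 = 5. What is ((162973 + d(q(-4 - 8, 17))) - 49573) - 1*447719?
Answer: -344137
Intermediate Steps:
p(A, R) = 2 (p(A, R) = -3 + 5 = 2)
V(C) = C²
q(s, I) = 4 - I³ (q(s, I) = 4 - I²*I = 4 - I³)
d(H) = 2*H
((162973 + d(q(-4 - 8, 17))) - 49573) - 1*447719 = ((162973 + 2*(4 - 1*17³)) - 49573) - 1*447719 = ((162973 + 2*(4 - 1*4913)) - 49573) - 447719 = ((162973 + 2*(4 - 4913)) - 49573) - 447719 = ((162973 + 2*(-4909)) - 49573) - 447719 = ((162973 - 9818) - 49573) - 447719 = (153155 - 49573) - 447719 = 103582 - 447719 = -344137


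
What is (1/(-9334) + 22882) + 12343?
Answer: 328790149/9334 ≈ 35225.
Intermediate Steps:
(1/(-9334) + 22882) + 12343 = (-1/9334 + 22882) + 12343 = 213580587/9334 + 12343 = 328790149/9334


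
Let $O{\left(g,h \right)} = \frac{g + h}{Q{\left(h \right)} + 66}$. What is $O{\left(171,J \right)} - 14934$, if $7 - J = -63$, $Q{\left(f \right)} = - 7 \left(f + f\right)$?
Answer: $- \frac{13649917}{914} \approx -14934.0$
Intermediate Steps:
$Q{\left(f \right)} = - 14 f$ ($Q{\left(f \right)} = - 7 \cdot 2 f = - 14 f$)
$J = 70$ ($J = 7 - -63 = 7 + 63 = 70$)
$O{\left(g,h \right)} = \frac{g + h}{66 - 14 h}$ ($O{\left(g,h \right)} = \frac{g + h}{- 14 h + 66} = \frac{g + h}{66 - 14 h}$)
$O{\left(171,J \right)} - 14934 = \frac{\left(-1\right) 171 - 70}{2 \left(-33 + 7 \cdot 70\right)} - 14934 = \frac{-171 - 70}{2 \left(-33 + 490\right)} - 14934 = \frac{1}{2} \cdot \frac{1}{457} \left(-241\right) - 14934 = - \frac{241}{914} - 14934 = - \frac{13649917}{914}$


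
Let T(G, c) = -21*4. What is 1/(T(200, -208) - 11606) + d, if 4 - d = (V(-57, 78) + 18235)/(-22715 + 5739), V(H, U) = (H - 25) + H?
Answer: 62832689/12403090 ≈ 5.0659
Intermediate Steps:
T(G, c) = -84
V(H, U) = -25 + 2*H (V(H, U) = (-25 + H) + H = -25 + 2*H)
d = 5375/1061 (d = 4 - ((-25 + 2*(-57)) + 18235)/(-22715 + 5739) = 4 - ((-25 - 114) + 18235)/(-16976) = 4 - (-139 + 18235)*(-1)/16976 = 4 - 18096*(-1)/16976 = 4 - 1*(-1131/1061) = 4 + 1131/1061 = 5375/1061 ≈ 5.0660)
1/(T(200, -208) - 11606) + d = 1/(-84 - 11606) + 5375/1061 = 1/(-11690) + 5375/1061 = -1/11690 + 5375/1061 = 62832689/12403090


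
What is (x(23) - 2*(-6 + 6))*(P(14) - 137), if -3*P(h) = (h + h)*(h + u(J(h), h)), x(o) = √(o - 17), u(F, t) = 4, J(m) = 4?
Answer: -305*√6 ≈ -747.09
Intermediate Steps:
x(o) = √(-17 + o)
P(h) = -2*h*(4 + h)/3 (P(h) = -(h + h)*(h + 4)/3 = -2*h*(4 + h)/3)
(x(23) - 2*(-6 + 6))*(P(14) - 137) = (√(-17 + 23) - 2*(-6 + 6))*(-⅔*14*(4 + 14) - 137) = (√6 - 2*0)*(-⅔*14*18 - 137) = (√6 + 0)*(-168 - 137) = √6*(-305) = -305*√6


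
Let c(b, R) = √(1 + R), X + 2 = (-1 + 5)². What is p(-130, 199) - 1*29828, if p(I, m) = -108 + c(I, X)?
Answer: -29936 + √15 ≈ -29932.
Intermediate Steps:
X = 14 (X = -2 + (-1 + 5)² = -2 + 4² = -2 + 16 = 14)
p(I, m) = -108 + √15 (p(I, m) = -108 + √(1 + 14) = -108 + √15)
p(-130, 199) - 1*29828 = (-108 + √15) - 1*29828 = (-108 + √15) - 29828 = -29936 + √15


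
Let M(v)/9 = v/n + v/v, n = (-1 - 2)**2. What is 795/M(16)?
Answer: 159/5 ≈ 31.800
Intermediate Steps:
n = 9 (n = (-3)**2 = 9)
M(v) = 9 + v (M(v) = 9*(v/9 + v/v) = 9*(v*(1/9) + 1) = 9*(v/9 + 1) = 9*(1 + v/9) = 9 + v)
795/M(16) = 795/(9 + 16) = 795/25 = 795*(1/25) = 159/5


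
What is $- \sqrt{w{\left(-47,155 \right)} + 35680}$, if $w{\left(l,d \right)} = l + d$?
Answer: $- 2 \sqrt{8947} \approx -189.18$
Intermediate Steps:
$w{\left(l,d \right)} = d + l$
$- \sqrt{w{\left(-47,155 \right)} + 35680} = - \sqrt{\left(155 - 47\right) + 35680} = - \sqrt{108 + 35680} = - \sqrt{35788} = - 2 \sqrt{8947}$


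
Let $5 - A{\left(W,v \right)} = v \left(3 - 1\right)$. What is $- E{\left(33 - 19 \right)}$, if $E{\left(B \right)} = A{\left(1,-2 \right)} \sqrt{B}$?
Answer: $- 9 \sqrt{14} \approx -33.675$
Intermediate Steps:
$A{\left(W,v \right)} = 5 - 2 v$ ($A{\left(W,v \right)} = 5 - v \left(3 - 1\right) = 5 - v 2 = 5 - 2 v$)
$E{\left(B \right)} = 9 \sqrt{B}$ ($E{\left(B \right)} = \left(5 - -4\right) \sqrt{B} = \left(5 + 4\right) \sqrt{B} = 9 \sqrt{B}$)
$- E{\left(33 - 19 \right)} = - 9 \sqrt{33 - 19} = - 9 \sqrt{14}$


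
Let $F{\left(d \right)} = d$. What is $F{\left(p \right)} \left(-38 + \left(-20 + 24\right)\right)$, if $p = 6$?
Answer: $-204$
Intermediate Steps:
$F{\left(p \right)} \left(-38 + \left(-20 + 24\right)\right) = 6 \left(-38 + \left(-20 + 24\right)\right) = 6 \left(-38 + 4\right) = 6 \left(-34\right) = -204$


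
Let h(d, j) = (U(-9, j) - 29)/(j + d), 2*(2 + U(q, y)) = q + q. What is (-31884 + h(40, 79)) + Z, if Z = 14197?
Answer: -2104793/119 ≈ -17687.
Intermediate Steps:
U(q, y) = -2 + q (U(q, y) = -2 + (q + q)/2 = -2 + (2*q)/2 = -2 + q)
h(d, j) = -40/(d + j) (h(d, j) = ((-2 - 9) - 29)/(j + d) = (-11 - 29)/(d + j) = -40/(d + j))
(-31884 + h(40, 79)) + Z = (-31884 - 40/(40 + 79)) + 14197 = (-31884 - 40/119) + 14197 = -3794236/119 + 14197 = -2104793/119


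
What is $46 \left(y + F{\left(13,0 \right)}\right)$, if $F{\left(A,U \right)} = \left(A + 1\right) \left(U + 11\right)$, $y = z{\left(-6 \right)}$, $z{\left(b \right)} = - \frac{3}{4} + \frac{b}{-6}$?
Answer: $\frac{14191}{2} \approx 7095.5$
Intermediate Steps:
$z{\left(b \right)} = - \frac{3}{4} - \frac{b}{6}$ ($z{\left(b \right)} = \left(-3\right) \frac{1}{4} + b \left(- \frac{1}{6}\right) = - \frac{3}{4} - \frac{b}{6}$)
$y = \frac{1}{4}$ ($y = - \frac{3}{4} - -1 = - \frac{3}{4} + 1 = \frac{1}{4} \approx 0.25$)
$F{\left(A,U \right)} = \left(1 + A\right) \left(11 + U\right)$
$46 \left(y + F{\left(13,0 \right)}\right) = 46 \left(\frac{1}{4} + \left(11 + 0 + 11 \cdot 13 + 13 \cdot 0\right)\right) = 46 \left(\frac{1}{4} + \left(11 + 0 + 143 + 0\right)\right) = 46 \left(\frac{1}{4} + 154\right) = 46 \cdot \frac{617}{4} = \frac{14191}{2}$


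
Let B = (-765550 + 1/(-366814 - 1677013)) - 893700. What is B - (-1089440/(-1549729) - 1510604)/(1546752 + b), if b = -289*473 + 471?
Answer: -3706487487347197728209751/2233834491289383229 ≈ -1.6592e+6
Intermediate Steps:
B = -3391219949751/2043827 (B = (-765550 + 1/(-2043827)) - 893700 = (-765550 - 1/2043827) - 893700 = -1564651759851/2043827 - 893700 = -3391219949751/2043827 ≈ -1.6593e+6)
b = -136226 (b = -136697 + 471 = -136226)
B - (-1089440/(-1549729) - 1510604)/(1546752 + b) = -3391219949751/2043827 - (-1089440/(-1549729) - 1510604)/(1546752 - 136226) = -3391219949751/2043827 - (-1089440*(-1/1549729) - 1510604)/1410526 = -3391219949751/2043827 - (1089440/1549729 - 1510604)/1410526 = -3391219949751/2043827 - (-2341025736876)/(1549729*1410526) = -3391219949751/2043827 - 1*(-1170512868438/1092966523727) = -3391219949751/2043827 + 1170512868438/1092966523727 = -3706487487347197728209751/2233834491289383229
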